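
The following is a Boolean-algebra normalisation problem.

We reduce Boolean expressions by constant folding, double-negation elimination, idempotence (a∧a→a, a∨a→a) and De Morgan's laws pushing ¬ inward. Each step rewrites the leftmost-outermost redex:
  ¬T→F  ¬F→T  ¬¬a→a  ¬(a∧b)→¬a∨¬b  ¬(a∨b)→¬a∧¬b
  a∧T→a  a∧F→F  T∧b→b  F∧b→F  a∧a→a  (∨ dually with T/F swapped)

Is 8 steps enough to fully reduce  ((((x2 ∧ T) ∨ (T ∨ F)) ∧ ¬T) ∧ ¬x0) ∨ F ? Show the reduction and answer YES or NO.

Answer: YES — reaches normal form F in 7 ≤ 8 steps

Derivation:
  start: ((((x2 ∧ T) ∨ (T ∨ F)) ∧ ¬T) ∧ ¬x0) ∨ F
  →1  (((x2 ∧ T) ∨ (T ∨ F)) ∧ ¬T) ∧ ¬x0
  →2  ((x2 ∨ (T ∨ F)) ∧ ¬T) ∧ ¬x0
  →3  ((x2 ∨ T) ∧ ¬T) ∧ ¬x0
  →4  (T ∧ ¬T) ∧ ¬x0
  →5  ¬T ∧ ¬x0
  →6  F ∧ ¬x0
  →7  F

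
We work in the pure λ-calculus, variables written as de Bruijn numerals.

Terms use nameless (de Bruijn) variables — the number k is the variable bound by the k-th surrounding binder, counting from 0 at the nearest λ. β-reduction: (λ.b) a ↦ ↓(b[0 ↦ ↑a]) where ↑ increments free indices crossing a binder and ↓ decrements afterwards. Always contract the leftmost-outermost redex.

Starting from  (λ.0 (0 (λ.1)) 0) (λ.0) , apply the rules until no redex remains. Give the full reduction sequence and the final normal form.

  start: (λ.0 (0 (λ.1)) 0) (λ.0)
  [1] (λ.0) ((λ.0) (λ.λ.0)) (λ.0)
  [2] (λ.0) (λ.λ.0) (λ.0)
  [3] (λ.λ.0) (λ.0)
  [4] λ.0

Answer: normal form = λ.0  (in 4 steps)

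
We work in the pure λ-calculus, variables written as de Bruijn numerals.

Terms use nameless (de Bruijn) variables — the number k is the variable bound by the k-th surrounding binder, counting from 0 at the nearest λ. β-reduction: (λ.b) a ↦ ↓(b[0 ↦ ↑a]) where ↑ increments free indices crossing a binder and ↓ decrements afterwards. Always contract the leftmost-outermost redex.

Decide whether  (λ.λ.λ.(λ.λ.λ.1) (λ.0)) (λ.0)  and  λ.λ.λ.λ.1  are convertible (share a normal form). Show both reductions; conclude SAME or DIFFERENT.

Answer: SAME — A ⇓ λ.λ.λ.λ.1, B ⇓ λ.λ.λ.λ.1

Derivation:
Term A:
  start: (λ.λ.λ.(λ.λ.λ.1) (λ.0)) (λ.0)
  →1  λ.λ.(λ.λ.λ.1) (λ.0)
  →2  λ.λ.λ.λ.1

Term B:
  start: λ.λ.λ.λ.1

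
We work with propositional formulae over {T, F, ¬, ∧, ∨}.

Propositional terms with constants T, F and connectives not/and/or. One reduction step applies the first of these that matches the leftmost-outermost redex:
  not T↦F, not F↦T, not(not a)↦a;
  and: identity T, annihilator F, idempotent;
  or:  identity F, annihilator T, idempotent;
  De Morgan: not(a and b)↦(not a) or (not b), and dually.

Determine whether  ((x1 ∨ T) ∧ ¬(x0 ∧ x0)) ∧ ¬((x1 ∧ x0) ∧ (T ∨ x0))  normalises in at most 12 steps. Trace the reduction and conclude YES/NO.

Answer: YES — reaches normal form ¬x0 ∧ (¬x1 ∨ ¬x0) in 10 ≤ 12 steps

Derivation:
  start: ((x1 ∨ T) ∧ ¬(x0 ∧ x0)) ∧ ¬((x1 ∧ x0) ∧ (T ∨ x0))
  →1  (T ∧ ¬(x0 ∧ x0)) ∧ ¬((x1 ∧ x0) ∧ (T ∨ x0))
  →2  ¬(x0 ∧ x0) ∧ ¬((x1 ∧ x0) ∧ (T ∨ x0))
  →3  (¬x0 ∨ ¬x0) ∧ ¬((x1 ∧ x0) ∧ (T ∨ x0))
  →4  ¬x0 ∧ ¬((x1 ∧ x0) ∧ (T ∨ x0))
  →5  ¬x0 ∧ (¬(x1 ∧ x0) ∨ ¬(T ∨ x0))
  →6  ¬x0 ∧ ((¬x1 ∨ ¬x0) ∨ ¬(T ∨ x0))
  →7  ¬x0 ∧ ((¬x1 ∨ ¬x0) ∨ (¬T ∧ ¬x0))
  →8  ¬x0 ∧ ((¬x1 ∨ ¬x0) ∨ (F ∧ ¬x0))
  →9  ¬x0 ∧ ((¬x1 ∨ ¬x0) ∨ F)
  →10  ¬x0 ∧ (¬x1 ∨ ¬x0)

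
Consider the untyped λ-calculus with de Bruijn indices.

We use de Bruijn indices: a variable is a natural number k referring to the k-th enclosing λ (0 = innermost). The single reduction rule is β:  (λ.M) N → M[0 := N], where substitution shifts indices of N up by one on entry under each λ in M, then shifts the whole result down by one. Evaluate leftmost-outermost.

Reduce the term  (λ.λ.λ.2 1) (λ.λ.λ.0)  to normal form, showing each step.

Answer: normal form = λ.λ.λ.λ.0  (in 2 steps)

Reduction:
  start: (λ.λ.λ.2 1) (λ.λ.λ.0)
  →1  λ.λ.(λ.λ.λ.0) 1
  →2  λ.λ.λ.λ.0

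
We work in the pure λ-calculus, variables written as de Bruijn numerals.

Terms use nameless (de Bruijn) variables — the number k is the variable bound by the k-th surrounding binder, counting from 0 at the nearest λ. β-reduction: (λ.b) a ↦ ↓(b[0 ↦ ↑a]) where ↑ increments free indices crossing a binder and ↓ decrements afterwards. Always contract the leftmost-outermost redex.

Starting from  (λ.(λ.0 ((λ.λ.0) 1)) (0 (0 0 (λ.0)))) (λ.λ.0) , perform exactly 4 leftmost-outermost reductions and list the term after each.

  start: (λ.(λ.0 ((λ.λ.0) 1)) (0 (0 0 (λ.0)))) (λ.λ.0)
  →1  (λ.0 ((λ.λ.0) (λ.λ.0))) ((λ.λ.0) ((λ.λ.0) (λ.λ.0) (λ.0)))
  →2  (λ.λ.0) ((λ.λ.0) (λ.λ.0) (λ.0)) ((λ.λ.0) (λ.λ.0))
  →3  (λ.0) ((λ.λ.0) (λ.λ.0))
  →4  (λ.λ.0) (λ.λ.0)

Answer: after 4 steps: (λ.λ.0) (λ.λ.0)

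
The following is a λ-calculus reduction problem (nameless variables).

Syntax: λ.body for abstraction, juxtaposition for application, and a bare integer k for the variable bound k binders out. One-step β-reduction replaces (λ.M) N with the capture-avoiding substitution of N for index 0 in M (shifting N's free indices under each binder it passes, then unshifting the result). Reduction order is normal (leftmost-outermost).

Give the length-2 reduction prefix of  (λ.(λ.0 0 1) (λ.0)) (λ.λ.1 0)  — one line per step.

Answer: after 2 steps: (λ.0) (λ.0) (λ.λ.1 0)

Working:
  start: (λ.(λ.0 0 1) (λ.0)) (λ.λ.1 0)
  [1] (λ.0 0 (λ.λ.1 0)) (λ.0)
  [2] (λ.0) (λ.0) (λ.λ.1 0)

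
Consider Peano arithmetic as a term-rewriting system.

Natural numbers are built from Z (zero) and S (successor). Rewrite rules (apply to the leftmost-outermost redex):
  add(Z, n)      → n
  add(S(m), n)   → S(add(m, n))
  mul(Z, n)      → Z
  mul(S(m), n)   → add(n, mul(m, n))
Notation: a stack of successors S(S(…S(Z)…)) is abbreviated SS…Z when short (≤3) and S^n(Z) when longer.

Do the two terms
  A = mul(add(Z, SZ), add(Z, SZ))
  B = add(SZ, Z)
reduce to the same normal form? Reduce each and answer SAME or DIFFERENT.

Term A:
  start: mul(add(Z, SZ), add(Z, SZ))
  step 1: mul(SZ, add(Z, SZ))
  step 2: add(add(Z, SZ), mul(Z, add(Z, SZ)))
  step 3: add(SZ, mul(Z, add(Z, SZ)))
  step 4: S(add(Z, mul(Z, add(Z, SZ))))
  step 5: S(mul(Z, add(Z, SZ)))
  step 6: SZ

Term B:
  start: add(SZ, Z)
  step 1: S(add(Z, Z))
  step 2: SZ

Answer: SAME — A ⇓ SZ, B ⇓ SZ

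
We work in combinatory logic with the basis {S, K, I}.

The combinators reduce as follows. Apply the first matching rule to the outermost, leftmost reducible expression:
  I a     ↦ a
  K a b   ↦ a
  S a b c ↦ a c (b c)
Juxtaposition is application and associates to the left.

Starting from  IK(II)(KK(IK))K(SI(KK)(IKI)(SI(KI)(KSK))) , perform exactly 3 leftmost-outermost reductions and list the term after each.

Answer: after 3 steps: IK(SI(KK)(IKI)(SI(KI)(KSK)))

Reduction:
  start: IK(II)(KK(IK))K(SI(KK)(IKI)(SI(KI)(KSK)))
  [1] K(II)(KK(IK))K(SI(KK)(IKI)(SI(KI)(KSK)))
  [2] IIK(SI(KK)(IKI)(SI(KI)(KSK)))
  [3] IK(SI(KK)(IKI)(SI(KI)(KSK)))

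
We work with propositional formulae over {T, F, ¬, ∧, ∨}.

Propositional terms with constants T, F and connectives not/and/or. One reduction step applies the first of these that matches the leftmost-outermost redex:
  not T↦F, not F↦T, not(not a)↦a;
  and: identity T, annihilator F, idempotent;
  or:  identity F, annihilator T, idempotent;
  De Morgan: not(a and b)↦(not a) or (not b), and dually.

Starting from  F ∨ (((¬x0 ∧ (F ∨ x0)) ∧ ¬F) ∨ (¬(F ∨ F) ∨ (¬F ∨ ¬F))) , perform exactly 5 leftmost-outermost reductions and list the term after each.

  start: F ∨ (((¬x0 ∧ (F ∨ x0)) ∧ ¬F) ∨ (¬(F ∨ F) ∨ (¬F ∨ ¬F)))
  step 1: ((¬x0 ∧ (F ∨ x0)) ∧ ¬F) ∨ (¬(F ∨ F) ∨ (¬F ∨ ¬F))
  step 2: ((¬x0 ∧ x0) ∧ ¬F) ∨ (¬(F ∨ F) ∨ (¬F ∨ ¬F))
  step 3: ((¬x0 ∧ x0) ∧ T) ∨ (¬(F ∨ F) ∨ (¬F ∨ ¬F))
  step 4: (¬x0 ∧ x0) ∨ (¬(F ∨ F) ∨ (¬F ∨ ¬F))
  step 5: (¬x0 ∧ x0) ∨ ((¬F ∧ ¬F) ∨ (¬F ∨ ¬F))

Answer: after 5 steps: (¬x0 ∧ x0) ∨ ((¬F ∧ ¬F) ∨ (¬F ∨ ¬F))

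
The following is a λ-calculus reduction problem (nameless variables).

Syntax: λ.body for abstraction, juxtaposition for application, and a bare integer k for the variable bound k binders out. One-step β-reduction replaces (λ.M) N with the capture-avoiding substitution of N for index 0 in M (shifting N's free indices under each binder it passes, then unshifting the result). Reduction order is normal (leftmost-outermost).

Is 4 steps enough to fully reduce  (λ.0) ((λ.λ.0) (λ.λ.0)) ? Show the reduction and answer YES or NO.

  start: (λ.0) ((λ.λ.0) (λ.λ.0))
  step 1: (λ.λ.0) (λ.λ.0)
  step 2: λ.0

Answer: YES — reaches normal form λ.0 in 2 ≤ 4 steps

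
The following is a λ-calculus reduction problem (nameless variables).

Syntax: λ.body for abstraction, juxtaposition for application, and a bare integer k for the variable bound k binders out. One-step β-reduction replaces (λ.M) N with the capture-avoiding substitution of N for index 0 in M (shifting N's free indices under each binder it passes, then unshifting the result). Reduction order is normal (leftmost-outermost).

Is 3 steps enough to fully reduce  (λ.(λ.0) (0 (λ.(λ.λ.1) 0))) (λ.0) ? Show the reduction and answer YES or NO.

Answer: NO — after 3 steps the term is λ.(λ.λ.1) 0, not yet normal

Working:
  start: (λ.(λ.0) (0 (λ.(λ.λ.1) 0))) (λ.0)
  →1  (λ.0) ((λ.0) (λ.(λ.λ.1) 0))
  →2  (λ.0) (λ.(λ.λ.1) 0)
  →3  λ.(λ.λ.1) 0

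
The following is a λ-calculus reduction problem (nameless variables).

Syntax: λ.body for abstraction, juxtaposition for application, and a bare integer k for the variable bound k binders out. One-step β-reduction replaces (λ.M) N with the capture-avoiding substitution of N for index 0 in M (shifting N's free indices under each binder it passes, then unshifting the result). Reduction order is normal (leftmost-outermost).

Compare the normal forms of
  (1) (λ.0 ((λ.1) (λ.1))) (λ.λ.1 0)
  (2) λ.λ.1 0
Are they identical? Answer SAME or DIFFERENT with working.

Term A:
  start: (λ.0 ((λ.1) (λ.1))) (λ.λ.1 0)
  [1] (λ.λ.1 0) ((λ.λ.λ.1 0) (λ.λ.λ.1 0))
  [2] λ.(λ.λ.λ.1 0) (λ.λ.λ.1 0) 0
  [3] λ.(λ.λ.1 0) 0
  [4] λ.λ.1 0

Term B:
  start: λ.λ.1 0

Answer: SAME — A ⇓ λ.λ.1 0, B ⇓ λ.λ.1 0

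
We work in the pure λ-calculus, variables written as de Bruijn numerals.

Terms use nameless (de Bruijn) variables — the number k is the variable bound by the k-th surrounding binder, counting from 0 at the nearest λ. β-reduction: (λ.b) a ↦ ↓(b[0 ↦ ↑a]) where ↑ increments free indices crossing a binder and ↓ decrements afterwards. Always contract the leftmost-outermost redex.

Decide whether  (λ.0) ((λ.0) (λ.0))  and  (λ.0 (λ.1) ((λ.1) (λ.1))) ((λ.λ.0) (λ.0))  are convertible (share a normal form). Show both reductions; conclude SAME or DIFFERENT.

Term A:
  start: (λ.0) ((λ.0) (λ.0))
  [1] (λ.0) (λ.0)
  [2] λ.0

Term B:
  start: (λ.0 (λ.1) ((λ.1) (λ.1))) ((λ.λ.0) (λ.0))
  [1] (λ.λ.0) (λ.0) (λ.(λ.λ.0) (λ.0)) ((λ.(λ.λ.0) (λ.0)) (λ.(λ.λ.0) (λ.0)))
  [2] (λ.0) (λ.(λ.λ.0) (λ.0)) ((λ.(λ.λ.0) (λ.0)) (λ.(λ.λ.0) (λ.0)))
  [3] (λ.(λ.λ.0) (λ.0)) ((λ.(λ.λ.0) (λ.0)) (λ.(λ.λ.0) (λ.0)))
  [4] (λ.λ.0) (λ.0)
  [5] λ.0

Answer: SAME — A ⇓ λ.0, B ⇓ λ.0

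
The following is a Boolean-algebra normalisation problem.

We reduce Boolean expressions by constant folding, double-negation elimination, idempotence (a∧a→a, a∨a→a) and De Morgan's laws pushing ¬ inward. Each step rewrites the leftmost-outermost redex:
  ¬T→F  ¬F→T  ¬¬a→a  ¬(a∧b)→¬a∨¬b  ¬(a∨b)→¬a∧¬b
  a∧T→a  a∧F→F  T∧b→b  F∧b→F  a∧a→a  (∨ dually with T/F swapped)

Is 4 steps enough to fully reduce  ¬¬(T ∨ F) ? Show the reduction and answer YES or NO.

  start: ¬¬(T ∨ F)
  step 1: T ∨ F
  step 2: T

Answer: YES — reaches normal form T in 2 ≤ 4 steps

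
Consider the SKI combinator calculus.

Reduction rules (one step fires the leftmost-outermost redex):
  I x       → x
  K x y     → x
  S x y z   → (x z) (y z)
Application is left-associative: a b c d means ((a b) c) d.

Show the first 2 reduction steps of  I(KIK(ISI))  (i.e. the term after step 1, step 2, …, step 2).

  start: I(KIK(ISI))
  [1] KIK(ISI)
  [2] I(ISI)

Answer: after 2 steps: I(ISI)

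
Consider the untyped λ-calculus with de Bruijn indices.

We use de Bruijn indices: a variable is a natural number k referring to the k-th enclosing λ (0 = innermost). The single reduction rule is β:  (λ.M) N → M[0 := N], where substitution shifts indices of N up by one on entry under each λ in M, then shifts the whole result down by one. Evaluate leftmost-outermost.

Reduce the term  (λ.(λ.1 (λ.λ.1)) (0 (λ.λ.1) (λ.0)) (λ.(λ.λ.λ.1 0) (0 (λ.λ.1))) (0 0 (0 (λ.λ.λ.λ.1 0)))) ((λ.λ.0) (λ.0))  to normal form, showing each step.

  start: (λ.(λ.1 (λ.λ.1)) (0 (λ.λ.1) (λ.0)) (λ.(λ.λ.λ.1 0) (0 (λ.λ.1))) (0 0 (0 (λ.λ.λ.λ.1 0)))) ((λ.λ.0) (λ.0))
  step 1: (λ.(λ.λ.0) (λ.0) (λ.λ.1)) ((λ.λ.0) (λ.0) (λ.λ.1) (λ.0)) (λ.(λ.λ.λ.1 0) (0 (λ.λ.1))) ((λ.λ.0) (λ.0) ((λ.λ.0) (λ.0)) ((λ.λ.0) (λ.0) (λ.λ.λ.λ.1 0)))
  step 2: (λ.λ.0) (λ.0) (λ.λ.1) (λ.(λ.λ.λ.1 0) (0 (λ.λ.1))) ((λ.λ.0) (λ.0) ((λ.λ.0) (λ.0)) ((λ.λ.0) (λ.0) (λ.λ.λ.λ.1 0)))
  step 3: (λ.0) (λ.λ.1) (λ.(λ.λ.λ.1 0) (0 (λ.λ.1))) ((λ.λ.0) (λ.0) ((λ.λ.0) (λ.0)) ((λ.λ.0) (λ.0) (λ.λ.λ.λ.1 0)))
  step 4: (λ.λ.1) (λ.(λ.λ.λ.1 0) (0 (λ.λ.1))) ((λ.λ.0) (λ.0) ((λ.λ.0) (λ.0)) ((λ.λ.0) (λ.0) (λ.λ.λ.λ.1 0)))
  step 5: (λ.λ.(λ.λ.λ.1 0) (0 (λ.λ.1))) ((λ.λ.0) (λ.0) ((λ.λ.0) (λ.0)) ((λ.λ.0) (λ.0) (λ.λ.λ.λ.1 0)))
  step 6: λ.(λ.λ.λ.1 0) (0 (λ.λ.1))
  step 7: λ.λ.λ.1 0

Answer: normal form = λ.λ.λ.1 0  (in 7 steps)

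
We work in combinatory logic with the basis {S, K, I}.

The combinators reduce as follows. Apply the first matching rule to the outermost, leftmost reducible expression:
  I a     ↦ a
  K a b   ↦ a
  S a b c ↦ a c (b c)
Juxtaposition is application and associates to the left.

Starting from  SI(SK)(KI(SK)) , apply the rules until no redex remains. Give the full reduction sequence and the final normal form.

Answer: normal form = SKI  (in 5 steps)

Working:
  start: SI(SK)(KI(SK))
  step 1: I(KI(SK))(SK(KI(SK)))
  step 2: KI(SK)(SK(KI(SK)))
  step 3: I(SK(KI(SK)))
  step 4: SK(KI(SK))
  step 5: SKI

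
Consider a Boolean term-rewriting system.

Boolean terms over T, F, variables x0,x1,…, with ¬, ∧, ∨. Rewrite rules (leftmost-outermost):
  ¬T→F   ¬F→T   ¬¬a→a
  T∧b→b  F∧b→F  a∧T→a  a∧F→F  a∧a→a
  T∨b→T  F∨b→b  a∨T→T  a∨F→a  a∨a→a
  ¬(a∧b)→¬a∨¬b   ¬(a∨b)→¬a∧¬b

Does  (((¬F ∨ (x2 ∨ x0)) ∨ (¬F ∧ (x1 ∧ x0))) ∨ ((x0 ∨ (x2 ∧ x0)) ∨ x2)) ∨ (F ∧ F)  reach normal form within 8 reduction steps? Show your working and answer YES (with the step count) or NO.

Answer: YES — reaches normal form T in 5 ≤ 8 steps

Reduction:
  start: (((¬F ∨ (x2 ∨ x0)) ∨ (¬F ∧ (x1 ∧ x0))) ∨ ((x0 ∨ (x2 ∧ x0)) ∨ x2)) ∨ (F ∧ F)
  step 1: (((T ∨ (x2 ∨ x0)) ∨ (¬F ∧ (x1 ∧ x0))) ∨ ((x0 ∨ (x2 ∧ x0)) ∨ x2)) ∨ (F ∧ F)
  step 2: ((T ∨ (¬F ∧ (x1 ∧ x0))) ∨ ((x0 ∨ (x2 ∧ x0)) ∨ x2)) ∨ (F ∧ F)
  step 3: (T ∨ ((x0 ∨ (x2 ∧ x0)) ∨ x2)) ∨ (F ∧ F)
  step 4: T ∨ (F ∧ F)
  step 5: T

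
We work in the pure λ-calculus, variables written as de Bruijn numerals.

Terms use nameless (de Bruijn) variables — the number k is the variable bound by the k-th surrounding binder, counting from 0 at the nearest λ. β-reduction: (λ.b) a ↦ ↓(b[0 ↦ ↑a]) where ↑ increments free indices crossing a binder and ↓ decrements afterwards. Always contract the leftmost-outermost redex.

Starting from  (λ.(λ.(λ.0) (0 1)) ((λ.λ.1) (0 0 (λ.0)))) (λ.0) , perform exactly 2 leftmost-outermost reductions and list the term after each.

Answer: after 2 steps: (λ.0) ((λ.λ.1) ((λ.0) (λ.0) (λ.0)) (λ.0))

Reduction:
  start: (λ.(λ.(λ.0) (0 1)) ((λ.λ.1) (0 0 (λ.0)))) (λ.0)
  [1] (λ.(λ.0) (0 (λ.0))) ((λ.λ.1) ((λ.0) (λ.0) (λ.0)))
  [2] (λ.0) ((λ.λ.1) ((λ.0) (λ.0) (λ.0)) (λ.0))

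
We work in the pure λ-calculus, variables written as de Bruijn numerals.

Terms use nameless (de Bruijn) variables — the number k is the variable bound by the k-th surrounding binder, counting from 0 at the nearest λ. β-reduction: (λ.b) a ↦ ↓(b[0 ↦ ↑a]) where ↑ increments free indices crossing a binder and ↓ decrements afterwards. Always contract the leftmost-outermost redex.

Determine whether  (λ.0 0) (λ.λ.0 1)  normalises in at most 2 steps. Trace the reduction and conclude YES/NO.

Answer: YES — reaches normal form λ.0 (λ.λ.0 1) in 2 ≤ 2 steps

Working:
  start: (λ.0 0) (λ.λ.0 1)
  →1  (λ.λ.0 1) (λ.λ.0 1)
  →2  λ.0 (λ.λ.0 1)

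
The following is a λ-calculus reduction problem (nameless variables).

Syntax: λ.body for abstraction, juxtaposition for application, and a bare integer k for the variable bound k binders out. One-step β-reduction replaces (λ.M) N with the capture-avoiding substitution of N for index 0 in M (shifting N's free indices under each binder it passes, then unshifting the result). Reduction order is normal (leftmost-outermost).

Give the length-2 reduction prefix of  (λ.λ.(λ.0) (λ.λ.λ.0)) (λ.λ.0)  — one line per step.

Answer: after 2 steps: λ.λ.λ.λ.0

Derivation:
  start: (λ.λ.(λ.0) (λ.λ.λ.0)) (λ.λ.0)
  →1  λ.(λ.0) (λ.λ.λ.0)
  →2  λ.λ.λ.λ.0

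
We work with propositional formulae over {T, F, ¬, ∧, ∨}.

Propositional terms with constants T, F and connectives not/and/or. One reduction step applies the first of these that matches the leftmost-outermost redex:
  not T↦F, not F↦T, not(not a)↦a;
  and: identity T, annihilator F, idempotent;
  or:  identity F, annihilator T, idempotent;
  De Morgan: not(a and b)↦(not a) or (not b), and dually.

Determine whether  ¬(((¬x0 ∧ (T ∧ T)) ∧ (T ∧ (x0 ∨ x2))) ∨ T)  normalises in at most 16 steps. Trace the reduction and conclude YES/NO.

Answer: YES — reaches normal form F in 14 ≤ 16 steps

Reduction:
  start: ¬(((¬x0 ∧ (T ∧ T)) ∧ (T ∧ (x0 ∨ x2))) ∨ T)
  step 1: ¬((¬x0 ∧ (T ∧ T)) ∧ (T ∧ (x0 ∨ x2))) ∧ ¬T
  step 2: (¬(¬x0 ∧ (T ∧ T)) ∨ ¬(T ∧ (x0 ∨ x2))) ∧ ¬T
  step 3: ((¬¬x0 ∨ ¬(T ∧ T)) ∨ ¬(T ∧ (x0 ∨ x2))) ∧ ¬T
  step 4: ((x0 ∨ ¬(T ∧ T)) ∨ ¬(T ∧ (x0 ∨ x2))) ∧ ¬T
  step 5: ((x0 ∨ (¬T ∨ ¬T)) ∨ ¬(T ∧ (x0 ∨ x2))) ∧ ¬T
  step 6: ((x0 ∨ ¬T) ∨ ¬(T ∧ (x0 ∨ x2))) ∧ ¬T
  step 7: ((x0 ∨ F) ∨ ¬(T ∧ (x0 ∨ x2))) ∧ ¬T
  step 8: (x0 ∨ ¬(T ∧ (x0 ∨ x2))) ∧ ¬T
  step 9: (x0 ∨ (¬T ∨ ¬(x0 ∨ x2))) ∧ ¬T
  step 10: (x0 ∨ (F ∨ ¬(x0 ∨ x2))) ∧ ¬T
  step 11: (x0 ∨ ¬(x0 ∨ x2)) ∧ ¬T
  step 12: (x0 ∨ (¬x0 ∧ ¬x2)) ∧ ¬T
  step 13: (x0 ∨ (¬x0 ∧ ¬x2)) ∧ F
  step 14: F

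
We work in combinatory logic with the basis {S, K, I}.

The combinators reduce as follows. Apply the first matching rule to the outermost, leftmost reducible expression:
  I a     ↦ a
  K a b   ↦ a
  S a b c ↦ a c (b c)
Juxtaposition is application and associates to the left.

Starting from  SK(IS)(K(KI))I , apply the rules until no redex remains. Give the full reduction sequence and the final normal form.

  start: SK(IS)(K(KI))I
  →1  K(K(KI))(IS(K(KI)))I
  →2  K(KI)I
  →3  KI

Answer: normal form = KI  (in 3 steps)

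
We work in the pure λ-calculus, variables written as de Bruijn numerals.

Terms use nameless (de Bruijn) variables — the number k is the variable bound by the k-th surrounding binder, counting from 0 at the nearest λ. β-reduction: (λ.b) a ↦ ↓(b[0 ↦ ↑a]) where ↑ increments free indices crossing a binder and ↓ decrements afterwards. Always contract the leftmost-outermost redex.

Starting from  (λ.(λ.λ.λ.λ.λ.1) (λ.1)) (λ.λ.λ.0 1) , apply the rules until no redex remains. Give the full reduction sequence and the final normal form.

  start: (λ.(λ.λ.λ.λ.λ.1) (λ.1)) (λ.λ.λ.0 1)
  [1] (λ.λ.λ.λ.λ.1) (λ.λ.λ.λ.0 1)
  [2] λ.λ.λ.λ.1

Answer: normal form = λ.λ.λ.λ.1  (in 2 steps)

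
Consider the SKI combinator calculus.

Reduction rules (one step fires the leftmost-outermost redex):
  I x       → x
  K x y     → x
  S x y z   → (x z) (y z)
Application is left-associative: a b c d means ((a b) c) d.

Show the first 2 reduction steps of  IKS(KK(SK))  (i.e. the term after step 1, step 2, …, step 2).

Answer: after 2 steps: S

Derivation:
  start: IKS(KK(SK))
  →1  KS(KK(SK))
  →2  S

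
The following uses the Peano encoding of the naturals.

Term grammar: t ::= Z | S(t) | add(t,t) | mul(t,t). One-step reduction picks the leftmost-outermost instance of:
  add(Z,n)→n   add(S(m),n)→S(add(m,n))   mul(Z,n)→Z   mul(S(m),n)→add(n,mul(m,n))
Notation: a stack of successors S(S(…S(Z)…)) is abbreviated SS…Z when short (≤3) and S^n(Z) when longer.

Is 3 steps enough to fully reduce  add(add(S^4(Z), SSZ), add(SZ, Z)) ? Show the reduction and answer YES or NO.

Answer: NO — after 3 steps the term is S(add(S(add(SSZ, SSZ)), add(SZ, Z))), not yet normal

Derivation:
  start: add(add(S^4(Z), SSZ), add(SZ, Z))
  [1] add(S(add(SSSZ, SSZ)), add(SZ, Z))
  [2] S(add(add(SSSZ, SSZ), add(SZ, Z)))
  [3] S(add(S(add(SSZ, SSZ)), add(SZ, Z)))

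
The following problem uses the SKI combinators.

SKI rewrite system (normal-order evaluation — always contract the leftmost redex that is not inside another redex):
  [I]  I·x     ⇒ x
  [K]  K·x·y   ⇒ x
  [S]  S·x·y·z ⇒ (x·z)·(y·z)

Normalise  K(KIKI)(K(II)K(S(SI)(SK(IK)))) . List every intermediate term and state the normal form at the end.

Answer: normal form = I  (in 3 steps)

Derivation:
  start: K(KIKI)(K(II)K(S(SI)(SK(IK))))
  step 1: KIKI
  step 2: II
  step 3: I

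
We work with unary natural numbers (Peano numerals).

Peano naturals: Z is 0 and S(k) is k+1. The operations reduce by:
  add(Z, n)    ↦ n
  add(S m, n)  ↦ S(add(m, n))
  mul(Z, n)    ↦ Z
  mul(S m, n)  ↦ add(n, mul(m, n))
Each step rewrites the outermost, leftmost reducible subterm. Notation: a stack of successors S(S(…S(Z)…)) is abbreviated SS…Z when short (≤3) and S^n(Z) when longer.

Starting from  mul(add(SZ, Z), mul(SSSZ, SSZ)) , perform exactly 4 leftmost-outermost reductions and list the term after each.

  start: mul(add(SZ, Z), mul(SSSZ, SSZ))
  [1] mul(S(add(Z, Z)), mul(SSSZ, SSZ))
  [2] add(mul(SSSZ, SSZ), mul(add(Z, Z), mul(SSSZ, SSZ)))
  [3] add(add(SSZ, mul(SSZ, SSZ)), mul(add(Z, Z), mul(SSSZ, SSZ)))
  [4] add(S(add(SZ, mul(SSZ, SSZ))), mul(add(Z, Z), mul(SSSZ, SSZ)))

Answer: after 4 steps: add(S(add(SZ, mul(SSZ, SSZ))), mul(add(Z, Z), mul(SSSZ, SSZ)))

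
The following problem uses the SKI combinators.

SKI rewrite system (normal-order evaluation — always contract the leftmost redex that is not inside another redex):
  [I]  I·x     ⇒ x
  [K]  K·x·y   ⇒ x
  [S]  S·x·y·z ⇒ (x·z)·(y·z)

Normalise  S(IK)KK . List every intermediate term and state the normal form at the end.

Answer: normal form = K  (in 3 steps)

Derivation:
  start: S(IK)KK
  →1  IKK(KK)
  →2  KK(KK)
  →3  K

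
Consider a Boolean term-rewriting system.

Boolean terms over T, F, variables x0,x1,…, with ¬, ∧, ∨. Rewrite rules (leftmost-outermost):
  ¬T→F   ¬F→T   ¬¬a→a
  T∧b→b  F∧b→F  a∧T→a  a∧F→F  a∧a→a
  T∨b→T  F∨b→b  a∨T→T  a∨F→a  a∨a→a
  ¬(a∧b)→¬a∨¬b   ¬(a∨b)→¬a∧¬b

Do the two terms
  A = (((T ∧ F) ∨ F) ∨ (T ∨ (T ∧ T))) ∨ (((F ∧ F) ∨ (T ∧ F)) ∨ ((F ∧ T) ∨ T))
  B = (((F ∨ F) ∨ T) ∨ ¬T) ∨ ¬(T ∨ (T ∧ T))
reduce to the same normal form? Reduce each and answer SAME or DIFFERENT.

Term A:
  start: (((T ∧ F) ∨ F) ∨ (T ∨ (T ∧ T))) ∨ (((F ∧ F) ∨ (T ∧ F)) ∨ ((F ∧ T) ∨ T))
  [1] ((T ∧ F) ∨ (T ∨ (T ∧ T))) ∨ (((F ∧ F) ∨ (T ∧ F)) ∨ ((F ∧ T) ∨ T))
  [2] (F ∨ (T ∨ (T ∧ T))) ∨ (((F ∧ F) ∨ (T ∧ F)) ∨ ((F ∧ T) ∨ T))
  [3] (T ∨ (T ∧ T)) ∨ (((F ∧ F) ∨ (T ∧ F)) ∨ ((F ∧ T) ∨ T))
  [4] T ∨ (((F ∧ F) ∨ (T ∧ F)) ∨ ((F ∧ T) ∨ T))
  [5] T

Term B:
  start: (((F ∨ F) ∨ T) ∨ ¬T) ∨ ¬(T ∨ (T ∧ T))
  [1] (T ∨ ¬T) ∨ ¬(T ∨ (T ∧ T))
  [2] T ∨ ¬(T ∨ (T ∧ T))
  [3] T

Answer: SAME — A ⇓ T, B ⇓ T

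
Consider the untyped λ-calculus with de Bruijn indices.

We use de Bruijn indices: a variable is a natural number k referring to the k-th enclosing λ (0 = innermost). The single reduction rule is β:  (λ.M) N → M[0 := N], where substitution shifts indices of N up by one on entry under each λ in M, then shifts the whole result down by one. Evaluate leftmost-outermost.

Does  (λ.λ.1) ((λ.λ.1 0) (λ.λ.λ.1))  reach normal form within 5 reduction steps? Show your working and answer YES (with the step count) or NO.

  start: (λ.λ.1) ((λ.λ.1 0) (λ.λ.λ.1))
  [1] λ.(λ.λ.1 0) (λ.λ.λ.1)
  [2] λ.λ.(λ.λ.λ.1) 0
  [3] λ.λ.λ.λ.1

Answer: YES — reaches normal form λ.λ.λ.λ.1 in 3 ≤ 5 steps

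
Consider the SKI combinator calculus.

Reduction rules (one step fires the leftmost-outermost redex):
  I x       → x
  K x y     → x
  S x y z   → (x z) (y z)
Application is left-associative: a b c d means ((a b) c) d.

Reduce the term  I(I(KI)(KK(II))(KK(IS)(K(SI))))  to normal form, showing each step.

Answer: normal form = K(K(SI))  (in 5 steps)

Reduction:
  start: I(I(KI)(KK(II))(KK(IS)(K(SI))))
  [1] I(KI)(KK(II))(KK(IS)(K(SI)))
  [2] KI(KK(II))(KK(IS)(K(SI)))
  [3] I(KK(IS)(K(SI)))
  [4] KK(IS)(K(SI))
  [5] K(K(SI))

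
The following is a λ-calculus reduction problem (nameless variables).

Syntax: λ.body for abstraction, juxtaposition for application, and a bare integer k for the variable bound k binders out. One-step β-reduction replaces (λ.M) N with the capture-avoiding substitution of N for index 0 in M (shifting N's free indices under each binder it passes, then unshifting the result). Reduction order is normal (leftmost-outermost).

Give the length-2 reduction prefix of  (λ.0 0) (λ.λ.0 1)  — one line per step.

Answer: after 2 steps: λ.0 (λ.λ.0 1)

Derivation:
  start: (λ.0 0) (λ.λ.0 1)
  →1  (λ.λ.0 1) (λ.λ.0 1)
  →2  λ.0 (λ.λ.0 1)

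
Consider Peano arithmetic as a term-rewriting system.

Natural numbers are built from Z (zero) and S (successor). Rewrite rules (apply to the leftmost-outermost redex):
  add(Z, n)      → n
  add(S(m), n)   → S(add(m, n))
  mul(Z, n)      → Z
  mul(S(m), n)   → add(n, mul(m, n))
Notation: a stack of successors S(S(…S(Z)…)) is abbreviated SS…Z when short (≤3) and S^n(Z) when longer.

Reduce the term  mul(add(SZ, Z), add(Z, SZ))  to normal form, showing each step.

  start: mul(add(SZ, Z), add(Z, SZ))
  →1  mul(S(add(Z, Z)), add(Z, SZ))
  →2  add(add(Z, SZ), mul(add(Z, Z), add(Z, SZ)))
  →3  add(SZ, mul(add(Z, Z), add(Z, SZ)))
  →4  S(add(Z, mul(add(Z, Z), add(Z, SZ))))
  →5  S(mul(add(Z, Z), add(Z, SZ)))
  →6  S(mul(Z, add(Z, SZ)))
  →7  SZ

Answer: normal form = SZ  (in 7 steps)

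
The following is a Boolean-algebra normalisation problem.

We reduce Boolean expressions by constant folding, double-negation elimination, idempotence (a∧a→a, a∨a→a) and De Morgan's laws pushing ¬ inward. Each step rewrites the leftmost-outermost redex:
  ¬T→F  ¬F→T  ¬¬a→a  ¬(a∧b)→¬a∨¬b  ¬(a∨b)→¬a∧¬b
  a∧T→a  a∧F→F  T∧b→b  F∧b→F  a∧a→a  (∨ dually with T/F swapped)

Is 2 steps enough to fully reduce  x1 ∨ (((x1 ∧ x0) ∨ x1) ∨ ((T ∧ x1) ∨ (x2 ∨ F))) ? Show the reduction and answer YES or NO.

Answer: YES — reaches normal form x1 ∨ (((x1 ∧ x0) ∨ x1) ∨ (x1 ∨ x2)) in 2 ≤ 2 steps

Working:
  start: x1 ∨ (((x1 ∧ x0) ∨ x1) ∨ ((T ∧ x1) ∨ (x2 ∨ F)))
  [1] x1 ∨ (((x1 ∧ x0) ∨ x1) ∨ (x1 ∨ (x2 ∨ F)))
  [2] x1 ∨ (((x1 ∧ x0) ∨ x1) ∨ (x1 ∨ x2))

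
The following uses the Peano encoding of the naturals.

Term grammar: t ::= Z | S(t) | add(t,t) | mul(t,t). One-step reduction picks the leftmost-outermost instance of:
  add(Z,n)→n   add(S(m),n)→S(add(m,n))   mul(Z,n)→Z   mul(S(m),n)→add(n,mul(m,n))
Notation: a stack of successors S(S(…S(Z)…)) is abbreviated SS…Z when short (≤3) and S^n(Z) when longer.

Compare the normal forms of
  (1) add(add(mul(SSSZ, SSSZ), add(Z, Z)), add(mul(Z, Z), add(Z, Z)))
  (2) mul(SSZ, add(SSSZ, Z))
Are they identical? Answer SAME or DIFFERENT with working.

Answer: DIFFERENT — A ⇓ S^9(Z), B ⇓ S^6(Z)

Derivation:
Term A:
  start: add(add(mul(SSSZ, SSSZ), add(Z, Z)), add(mul(Z, Z), add(Z, Z)))
  →1  add(add(add(SSSZ, mul(SSZ, SSSZ)), add(Z, Z)), add(mul(Z, Z), add(Z, Z)))
  →2  add(add(S(add(SSZ, mul(SSZ, SSSZ))), add(Z, Z)), add(mul(Z, Z), add(Z, Z)))
  →3  add(S(add(add(SSZ, mul(SSZ, SSSZ)), add(Z, Z))), add(mul(Z, Z), add(Z, Z)))
  →4  S(add(add(add(SSZ, mul(SSZ, SSSZ)), add(Z, Z)), add(mul(Z, Z), add(Z, Z))))
  →5  S(add(add(S(add(SZ, mul(SSZ, SSSZ))), add(Z, Z)), add(mul(Z, Z), add(Z, Z))))
  →6  S(add(S(add(add(SZ, mul(SSZ, SSSZ)), add(Z, Z))), add(mul(Z, Z), add(Z, Z))))
  →7  S(S(add(add(add(SZ, mul(SSZ, SSSZ)), add(Z, Z)), add(mul(Z, Z), add(Z, Z)))))
  →8  S(S(add(add(S(add(Z, mul(SSZ, SSSZ))), add(Z, Z)), add(mul(Z, Z), add(Z, Z)))))
  →9  S(S(add(S(add(add(Z, mul(SSZ, SSSZ)), add(Z, Z))), add(mul(Z, Z), add(Z, Z)))))
  →10  S(S(S(add(add(add(Z, mul(SSZ, SSSZ)), add(Z, Z)), add(mul(Z, Z), add(Z, Z))))))
  →11  S(S(S(add(add(mul(SSZ, SSSZ), add(Z, Z)), add(mul(Z, Z), add(Z, Z))))))
  →12  S(S(S(add(add(add(SSSZ, mul(SZ, SSSZ)), add(Z, Z)), add(mul(Z, Z), add(Z, Z))))))
  →13  S(S(S(add(add(S(add(SSZ, mul(SZ, SSSZ))), add(Z, Z)), add(mul(Z, Z), add(Z, Z))))))
  →14  S(S(S(add(S(add(add(SSZ, mul(SZ, SSSZ)), add(Z, Z))), add(mul(Z, Z), add(Z, Z))))))
  →15  S(S(S(S(add(add(add(SSZ, mul(SZ, SSSZ)), add(Z, Z)), add(mul(Z, Z), add(Z, Z)))))))
  →16  S(S(S(S(add(add(S(add(SZ, mul(SZ, SSSZ))), add(Z, Z)), add(mul(Z, Z), add(Z, Z)))))))
  →17  S(S(S(S(add(S(add(add(SZ, mul(SZ, SSSZ)), add(Z, Z))), add(mul(Z, Z), add(Z, Z)))))))
  →18  S(S(S(S(S(add(add(add(SZ, mul(SZ, SSSZ)), add(Z, Z)), add(mul(Z, Z), add(Z, Z))))))))
  →19  S(S(S(S(S(add(add(S(add(Z, mul(SZ, SSSZ))), add(Z, Z)), add(mul(Z, Z), add(Z, Z))))))))
  →20  S(S(S(S(S(add(S(add(add(Z, mul(SZ, SSSZ)), add(Z, Z))), add(mul(Z, Z), add(Z, Z))))))))
  →21  S(S(S(S(S(S(add(add(add(Z, mul(SZ, SSSZ)), add(Z, Z)), add(mul(Z, Z), add(Z, Z)))))))))
  →22  S(S(S(S(S(S(add(add(mul(SZ, SSSZ), add(Z, Z)), add(mul(Z, Z), add(Z, Z)))))))))
  →23  S(S(S(S(S(S(add(add(add(SSSZ, mul(Z, SSSZ)), add(Z, Z)), add(mul(Z, Z), add(Z, Z)))))))))
  →24  S(S(S(S(S(S(add(add(S(add(SSZ, mul(Z, SSSZ))), add(Z, Z)), add(mul(Z, Z), add(Z, Z)))))))))
  →25  S(S(S(S(S(S(add(S(add(add(SSZ, mul(Z, SSSZ)), add(Z, Z))), add(mul(Z, Z), add(Z, Z)))))))))
  →26  S(S(S(S(S(S(S(add(add(add(SSZ, mul(Z, SSSZ)), add(Z, Z)), add(mul(Z, Z), add(Z, Z))))))))))
  →27  S(S(S(S(S(S(S(add(add(S(add(SZ, mul(Z, SSSZ))), add(Z, Z)), add(mul(Z, Z), add(Z, Z))))))))))
  →28  S(S(S(S(S(S(S(add(S(add(add(SZ, mul(Z, SSSZ)), add(Z, Z))), add(mul(Z, Z), add(Z, Z))))))))))
  →29  S(S(S(S(S(S(S(S(add(add(add(SZ, mul(Z, SSSZ)), add(Z, Z)), add(mul(Z, Z), add(Z, Z)))))))))))
  →30  S(S(S(S(S(S(S(S(add(add(S(add(Z, mul(Z, SSSZ))), add(Z, Z)), add(mul(Z, Z), add(Z, Z)))))))))))
  →31  S(S(S(S(S(S(S(S(add(S(add(add(Z, mul(Z, SSSZ)), add(Z, Z))), add(mul(Z, Z), add(Z, Z)))))))))))
  →32  S(S(S(S(S(S(S(S(S(add(add(add(Z, mul(Z, SSSZ)), add(Z, Z)), add(mul(Z, Z), add(Z, Z))))))))))))
  →33  S(S(S(S(S(S(S(S(S(add(add(mul(Z, SSSZ), add(Z, Z)), add(mul(Z, Z), add(Z, Z))))))))))))
  →34  S(S(S(S(S(S(S(S(S(add(add(Z, add(Z, Z)), add(mul(Z, Z), add(Z, Z))))))))))))
  →35  S(S(S(S(S(S(S(S(S(add(add(Z, Z), add(mul(Z, Z), add(Z, Z))))))))))))
  →36  S(S(S(S(S(S(S(S(S(add(Z, add(mul(Z, Z), add(Z, Z))))))))))))
  →37  S(S(S(S(S(S(S(S(S(add(mul(Z, Z), add(Z, Z)))))))))))
  →38  S(S(S(S(S(S(S(S(S(add(Z, add(Z, Z)))))))))))
  →39  S(S(S(S(S(S(S(S(S(add(Z, Z))))))))))
  →40  S^9(Z)

Term B:
  start: mul(SSZ, add(SSSZ, Z))
  →1  add(add(SSSZ, Z), mul(SZ, add(SSSZ, Z)))
  →2  add(S(add(SSZ, Z)), mul(SZ, add(SSSZ, Z)))
  →3  S(add(add(SSZ, Z), mul(SZ, add(SSSZ, Z))))
  →4  S(add(S(add(SZ, Z)), mul(SZ, add(SSSZ, Z))))
  →5  S(S(add(add(SZ, Z), mul(SZ, add(SSSZ, Z)))))
  →6  S(S(add(S(add(Z, Z)), mul(SZ, add(SSSZ, Z)))))
  →7  S(S(S(add(add(Z, Z), mul(SZ, add(SSSZ, Z))))))
  →8  S(S(S(add(Z, mul(SZ, add(SSSZ, Z))))))
  →9  S(S(S(mul(SZ, add(SSSZ, Z)))))
  →10  S(S(S(add(add(SSSZ, Z), mul(Z, add(SSSZ, Z))))))
  →11  S(S(S(add(S(add(SSZ, Z)), mul(Z, add(SSSZ, Z))))))
  →12  S(S(S(S(add(add(SSZ, Z), mul(Z, add(SSSZ, Z)))))))
  →13  S(S(S(S(add(S(add(SZ, Z)), mul(Z, add(SSSZ, Z)))))))
  →14  S(S(S(S(S(add(add(SZ, Z), mul(Z, add(SSSZ, Z))))))))
  →15  S(S(S(S(S(add(S(add(Z, Z)), mul(Z, add(SSSZ, Z))))))))
  →16  S(S(S(S(S(S(add(add(Z, Z), mul(Z, add(SSSZ, Z)))))))))
  →17  S(S(S(S(S(S(add(Z, mul(Z, add(SSSZ, Z)))))))))
  →18  S(S(S(S(S(S(mul(Z, add(SSSZ, Z))))))))
  →19  S^6(Z)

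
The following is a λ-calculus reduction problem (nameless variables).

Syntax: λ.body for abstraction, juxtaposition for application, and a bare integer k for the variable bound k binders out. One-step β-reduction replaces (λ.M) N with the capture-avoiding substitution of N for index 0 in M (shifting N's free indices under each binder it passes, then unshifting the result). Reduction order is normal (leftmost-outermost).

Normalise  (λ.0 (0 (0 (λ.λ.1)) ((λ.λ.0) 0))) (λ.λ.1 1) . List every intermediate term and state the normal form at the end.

Answer: normal form = λ.λ.λ.1  (in 8 steps)

Derivation:
  start: (λ.0 (0 (0 (λ.λ.1)) ((λ.λ.0) 0))) (λ.λ.1 1)
  step 1: (λ.λ.1 1) ((λ.λ.1 1) ((λ.λ.1 1) (λ.λ.1)) ((λ.λ.0) (λ.λ.1 1)))
  step 2: λ.(λ.λ.1 1) ((λ.λ.1 1) (λ.λ.1)) ((λ.λ.0) (λ.λ.1 1)) ((λ.λ.1 1) ((λ.λ.1 1) (λ.λ.1)) ((λ.λ.0) (λ.λ.1 1)))
  step 3: λ.(λ.(λ.λ.1 1) (λ.λ.1) ((λ.λ.1 1) (λ.λ.1))) ((λ.λ.0) (λ.λ.1 1)) ((λ.λ.1 1) ((λ.λ.1 1) (λ.λ.1)) ((λ.λ.0) (λ.λ.1 1)))
  step 4: λ.(λ.λ.1 1) (λ.λ.1) ((λ.λ.1 1) (λ.λ.1)) ((λ.λ.1 1) ((λ.λ.1 1) (λ.λ.1)) ((λ.λ.0) (λ.λ.1 1)))
  step 5: λ.(λ.(λ.λ.1) (λ.λ.1)) ((λ.λ.1 1) (λ.λ.1)) ((λ.λ.1 1) ((λ.λ.1 1) (λ.λ.1)) ((λ.λ.0) (λ.λ.1 1)))
  step 6: λ.(λ.λ.1) (λ.λ.1) ((λ.λ.1 1) ((λ.λ.1 1) (λ.λ.1)) ((λ.λ.0) (λ.λ.1 1)))
  step 7: λ.(λ.λ.λ.1) ((λ.λ.1 1) ((λ.λ.1 1) (λ.λ.1)) ((λ.λ.0) (λ.λ.1 1)))
  step 8: λ.λ.λ.1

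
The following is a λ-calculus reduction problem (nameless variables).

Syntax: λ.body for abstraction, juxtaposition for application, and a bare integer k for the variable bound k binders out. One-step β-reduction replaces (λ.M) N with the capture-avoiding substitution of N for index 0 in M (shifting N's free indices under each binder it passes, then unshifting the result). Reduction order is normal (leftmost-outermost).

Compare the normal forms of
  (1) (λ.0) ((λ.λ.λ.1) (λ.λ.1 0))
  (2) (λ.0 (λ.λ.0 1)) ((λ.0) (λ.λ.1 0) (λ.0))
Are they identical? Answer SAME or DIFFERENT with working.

Term A:
  start: (λ.0) ((λ.λ.λ.1) (λ.λ.1 0))
  step 1: (λ.λ.λ.1) (λ.λ.1 0)
  step 2: λ.λ.1

Term B:
  start: (λ.0 (λ.λ.0 1)) ((λ.0) (λ.λ.1 0) (λ.0))
  step 1: (λ.0) (λ.λ.1 0) (λ.0) (λ.λ.0 1)
  step 2: (λ.λ.1 0) (λ.0) (λ.λ.0 1)
  step 3: (λ.(λ.0) 0) (λ.λ.0 1)
  step 4: (λ.0) (λ.λ.0 1)
  step 5: λ.λ.0 1

Answer: DIFFERENT — A ⇓ λ.λ.1, B ⇓ λ.λ.0 1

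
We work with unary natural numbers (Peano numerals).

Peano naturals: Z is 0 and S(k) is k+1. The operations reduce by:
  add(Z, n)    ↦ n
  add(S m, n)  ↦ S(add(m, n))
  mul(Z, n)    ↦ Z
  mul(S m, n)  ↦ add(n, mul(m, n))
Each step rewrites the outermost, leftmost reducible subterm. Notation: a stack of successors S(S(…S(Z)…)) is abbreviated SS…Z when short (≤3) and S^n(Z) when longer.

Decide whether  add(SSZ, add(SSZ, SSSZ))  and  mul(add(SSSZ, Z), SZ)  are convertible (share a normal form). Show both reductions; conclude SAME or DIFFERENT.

Answer: DIFFERENT — A ⇓ S^7(Z), B ⇓ SSSZ

Derivation:
Term A:
  start: add(SSZ, add(SSZ, SSSZ))
  [1] S(add(SZ, add(SSZ, SSSZ)))
  [2] S(S(add(Z, add(SSZ, SSSZ))))
  [3] S(S(add(SSZ, SSSZ)))
  [4] S(S(S(add(SZ, SSSZ))))
  [5] S(S(S(S(add(Z, SSSZ)))))
  [6] S^7(Z)

Term B:
  start: mul(add(SSSZ, Z), SZ)
  [1] mul(S(add(SSZ, Z)), SZ)
  [2] add(SZ, mul(add(SSZ, Z), SZ))
  [3] S(add(Z, mul(add(SSZ, Z), SZ)))
  [4] S(mul(add(SSZ, Z), SZ))
  [5] S(mul(S(add(SZ, Z)), SZ))
  [6] S(add(SZ, mul(add(SZ, Z), SZ)))
  [7] S(S(add(Z, mul(add(SZ, Z), SZ))))
  [8] S(S(mul(add(SZ, Z), SZ)))
  [9] S(S(mul(S(add(Z, Z)), SZ)))
  [10] S(S(add(SZ, mul(add(Z, Z), SZ))))
  [11] S(S(S(add(Z, mul(add(Z, Z), SZ)))))
  [12] S(S(S(mul(add(Z, Z), SZ))))
  [13] S(S(S(mul(Z, SZ))))
  [14] SSSZ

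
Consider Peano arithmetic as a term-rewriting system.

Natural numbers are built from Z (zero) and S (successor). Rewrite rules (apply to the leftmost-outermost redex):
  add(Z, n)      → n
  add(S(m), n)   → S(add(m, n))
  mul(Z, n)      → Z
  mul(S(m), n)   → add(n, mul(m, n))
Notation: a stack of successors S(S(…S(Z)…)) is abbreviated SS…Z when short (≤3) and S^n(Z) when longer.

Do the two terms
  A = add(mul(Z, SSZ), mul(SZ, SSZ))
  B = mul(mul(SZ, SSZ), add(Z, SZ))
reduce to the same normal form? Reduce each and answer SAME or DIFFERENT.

Term A:
  start: add(mul(Z, SSZ), mul(SZ, SSZ))
  →1  add(Z, mul(SZ, SSZ))
  →2  mul(SZ, SSZ)
  →3  add(SSZ, mul(Z, SSZ))
  →4  S(add(SZ, mul(Z, SSZ)))
  →5  S(S(add(Z, mul(Z, SSZ))))
  →6  S(S(mul(Z, SSZ)))
  →7  SSZ

Term B:
  start: mul(mul(SZ, SSZ), add(Z, SZ))
  →1  mul(add(SSZ, mul(Z, SSZ)), add(Z, SZ))
  →2  mul(S(add(SZ, mul(Z, SSZ))), add(Z, SZ))
  →3  add(add(Z, SZ), mul(add(SZ, mul(Z, SSZ)), add(Z, SZ)))
  →4  add(SZ, mul(add(SZ, mul(Z, SSZ)), add(Z, SZ)))
  →5  S(add(Z, mul(add(SZ, mul(Z, SSZ)), add(Z, SZ))))
  →6  S(mul(add(SZ, mul(Z, SSZ)), add(Z, SZ)))
  →7  S(mul(S(add(Z, mul(Z, SSZ))), add(Z, SZ)))
  →8  S(add(add(Z, SZ), mul(add(Z, mul(Z, SSZ)), add(Z, SZ))))
  →9  S(add(SZ, mul(add(Z, mul(Z, SSZ)), add(Z, SZ))))
  →10  S(S(add(Z, mul(add(Z, mul(Z, SSZ)), add(Z, SZ)))))
  →11  S(S(mul(add(Z, mul(Z, SSZ)), add(Z, SZ))))
  →12  S(S(mul(mul(Z, SSZ), add(Z, SZ))))
  →13  S(S(mul(Z, add(Z, SZ))))
  →14  SSZ

Answer: SAME — A ⇓ SSZ, B ⇓ SSZ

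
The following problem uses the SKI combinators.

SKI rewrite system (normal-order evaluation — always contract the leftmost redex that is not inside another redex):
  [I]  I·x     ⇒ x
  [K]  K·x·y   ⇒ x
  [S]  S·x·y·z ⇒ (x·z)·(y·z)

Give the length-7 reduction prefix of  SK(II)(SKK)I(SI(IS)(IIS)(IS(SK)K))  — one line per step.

Answer: after 7 steps: IIS(IS(IIS))(IS(SK)K)

Reduction:
  start: SK(II)(SKK)I(SI(IS)(IIS)(IS(SK)K))
  [1] K(SKK)(II(SKK))I(SI(IS)(IIS)(IS(SK)K))
  [2] SKKI(SI(IS)(IIS)(IS(SK)K))
  [3] KI(KI)(SI(IS)(IIS)(IS(SK)K))
  [4] I(SI(IS)(IIS)(IS(SK)K))
  [5] SI(IS)(IIS)(IS(SK)K)
  [6] I(IIS)(IS(IIS))(IS(SK)K)
  [7] IIS(IS(IIS))(IS(SK)K)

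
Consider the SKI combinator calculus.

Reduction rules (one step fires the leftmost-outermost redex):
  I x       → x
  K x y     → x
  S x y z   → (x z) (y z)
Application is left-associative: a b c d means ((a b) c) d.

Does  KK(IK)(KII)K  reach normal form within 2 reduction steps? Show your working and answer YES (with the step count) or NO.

  start: KK(IK)(KII)K
  step 1: K(KII)K
  step 2: KII

Answer: NO — after 2 steps the term is KII, not yet normal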